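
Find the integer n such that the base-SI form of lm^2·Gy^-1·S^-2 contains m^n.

2

lm = cd·sr = cd (luminous flux; sr is dimensionless).
So lm² = cd².
Gy = J/kg (absorbed dose = energy per mass),
    = m²·s⁻².
So Gy⁻¹ = m⁻²·s².
S = 1/Ω (conductance is reciprocal resistance),
    = kg⁻¹·m⁻²·s³·A².
So S⁻² = kg²·m⁴·s⁻⁶·A⁻⁴.
Combining: lm²·Gy⁻¹·S⁻² = cd² · (m⁻²·s²) · (kg²·m⁴·s⁻⁶·A⁻⁴) = kg²·m²·s⁻⁴·A⁻⁴·cd².
The exponent of m is 2.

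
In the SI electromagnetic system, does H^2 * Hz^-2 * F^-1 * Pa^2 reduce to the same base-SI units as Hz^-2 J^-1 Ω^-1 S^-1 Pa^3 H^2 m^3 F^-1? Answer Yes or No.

Left side:
  H = Wb/A (inductance = flux per current),
      = kg·m²·s⁻²·A⁻².
  So H² = kg²·m⁴·s⁻⁴·A⁻⁴.
  Hz = 1/s = s⁻¹ (frequency is cycles per second).
  So Hz⁻² = s².
  F = C/V (capacitance = charge per voltage),
      = A·s/(kg·m²·s⁻³·A⁻¹) (substituting C and V),
      = kg⁻¹·m⁻²·s⁴·A².
  So F⁻¹ = kg·m²·s⁻⁴·A⁻².
  Pa = N/m² (pressure = force per area),
      = kg·m⁻¹·s⁻².
  So Pa² = kg²·m⁻²·s⁻⁴.
  Combining: H²·Hz⁻²·F⁻¹·Pa² = (kg²·m⁴·s⁻⁴·A⁻⁴) · s² · (kg·m²·s⁻⁴·A⁻²) · (kg²·m⁻²·s⁻⁴) = kg⁵·m⁴·s⁻¹⁰·A⁻⁶.
Right side:
  Hz = 1/s = s⁻¹ (frequency is cycles per second).
  So Hz⁻² = s².
  J = N·m (work = force × distance),
      = kg·m²·s⁻².
  So J⁻¹ = kg⁻¹·m⁻²·s².
  Ω = V/A (resistance = voltage per current),
      = kg·m²·s⁻³·A⁻².
  So Ω⁻¹ = kg⁻¹·m⁻²·s³·A².
  S = 1/Ω (conductance is reciprocal resistance),
      = kg⁻¹·m⁻²·s³·A².
  So S⁻¹ = kg·m²·s⁻³·A⁻².
  Pa = N/m² (pressure = force per area),
      = kg·m⁻¹·s⁻².
  So Pa³ = kg³·m⁻³·s⁻⁶.
  H = Wb/A (inductance = flux per current),
      = kg·m²·s⁻²·A⁻².
  So H² = kg²·m⁴·s⁻⁴·A⁻⁴.
  F = C/V (capacitance = charge per voltage),
      = A·s/(kg·m²·s⁻³·A⁻¹) (substituting C and V),
      = kg⁻¹·m⁻²·s⁴·A².
  So F⁻¹ = kg·m²·s⁻⁴·A⁻².
  Combining: Hz⁻²·J⁻¹·Ω⁻¹·S⁻¹·Pa³·H²·m³·F⁻¹ = s² · (kg⁻¹·m⁻²·s²) · (kg⁻¹·m⁻²·s³·A²) · (kg·m²·s⁻³·A⁻²) · (kg³·m⁻³·s⁻⁶) · (kg²·m⁴·s⁻⁴·A⁻⁴) · m³ · (kg·m²·s⁻⁴·A⁻²) = kg⁵·m⁴·s⁻¹⁰·A⁻⁶.
Both reduce to kg⁵·m⁴·s⁻¹⁰·A⁻⁶.

Yes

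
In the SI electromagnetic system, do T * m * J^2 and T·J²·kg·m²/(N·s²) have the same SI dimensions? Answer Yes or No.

Left side:
  T = kg·s⁻²·A⁻¹.
  J = kg·m²·s⁻².
  So J² = kg²·m⁴·s⁻⁴.
  Combining: T·m·J² = (kg·s⁻²·A⁻¹) · m · (kg²·m⁴·s⁻⁴) = kg³·m⁵·s⁻⁶·A⁻¹.
Right side:
  T = Wb/m² (flux density = flux per area),
      = kg·s⁻²·A⁻¹.
  J = N·m (work = force × distance),
      = kg·m²·s⁻².
  So J² = kg²·m⁴·s⁻⁴.
  N = kg·m/s² = kg·m·s⁻² (force = mass × acceleration).
  So N⁻¹ = kg⁻¹·m⁻¹·s².
  Combining: T·J²·kg·m²·N⁻¹·s⁻² = (kg·s⁻²·A⁻¹) · (kg²·m⁴·s⁻⁴) · kg · m² · (kg⁻¹·m⁻¹·s²) · s⁻² = kg³·m⁵·s⁻⁶·A⁻¹.
Both reduce to kg³·m⁵·s⁻⁶·A⁻¹.

Yes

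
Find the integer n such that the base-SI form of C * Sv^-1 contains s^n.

C = A·s = s·A (charge = current × time).
Sv = J/kg (equivalent dose = energy per mass),
    = m²·s⁻².
So Sv⁻¹ = m⁻²·s².
Combining: C·Sv⁻¹ = (s·A) · (m⁻²·s²) = m⁻²·s³·A.
The exponent of s is 3.

3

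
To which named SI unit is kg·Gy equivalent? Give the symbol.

J

Gy = J/kg (absorbed dose = energy per mass),
    = m²·s⁻².
Combining: kg·Gy = kg · (m²·s⁻²) = kg·m²·s⁻².
kg·m²·s⁻² is the base-SI form of the joule.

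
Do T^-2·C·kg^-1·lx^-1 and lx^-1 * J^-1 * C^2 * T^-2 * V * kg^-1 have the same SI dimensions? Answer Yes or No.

Left side:
  T = Wb/m² (flux density = flux per area),
      = kg·s⁻²·A⁻¹.
  So T⁻² = kg⁻²·s⁴·A².
  C = A·s = s·A (charge = current × time).
  lx = lm/m² (illuminance = luminous flux per area),
      = m⁻²·cd.
  So lx⁻¹ = m²·cd⁻¹.
  Combining: T⁻²·C·kg⁻¹·lx⁻¹ = (kg⁻²·s⁴·A²) · (s·A) · kg⁻¹ · (m²·cd⁻¹) = kg⁻³·m²·s⁵·A³·cd⁻¹.
Right side:
  lx = lm/m² (illuminance = luminous flux per area),
      = m⁻²·cd.
  So lx⁻¹ = m²·cd⁻¹.
  J = N·m (work = force × distance),
      = kg·m²·s⁻².
  So J⁻¹ = kg⁻¹·m⁻²·s².
  C = A·s = s·A (charge = current × time).
  So C² = s²·A².
  T = Wb/m² (flux density = flux per area),
      = kg·s⁻²·A⁻¹.
  So T⁻² = kg⁻²·s⁴·A².
  V = W/A (potential = power per current),
      = kg·m²·s⁻³·A⁻¹.
  Combining: lx⁻¹·J⁻¹·C²·T⁻²·V·kg⁻¹ = (m²·cd⁻¹) · (kg⁻¹·m⁻²·s²) · (s²·A²) · (kg⁻²·s⁴·A²) · (kg·m²·s⁻³·A⁻¹) · kg⁻¹ = kg⁻³·m²·s⁵·A³·cd⁻¹.
Both reduce to kg⁻³·m²·s⁵·A³·cd⁻¹.

Yes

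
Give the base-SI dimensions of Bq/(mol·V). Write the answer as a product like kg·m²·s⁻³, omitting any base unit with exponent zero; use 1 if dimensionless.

kg⁻¹·m⁻²·s²·A·mol⁻¹

Bq = 1/s = s⁻¹ (activity is decays per second).
V = W/A (potential = power per current),
    = kg·m²·s⁻³·A⁻¹.
So V⁻¹ = kg⁻¹·m⁻²·s³·A.
Combining: Bq·mol⁻¹·V⁻¹ = s⁻¹ · mol⁻¹ · (kg⁻¹·m⁻²·s³·A) = kg⁻¹·m⁻²·s²·A·mol⁻¹.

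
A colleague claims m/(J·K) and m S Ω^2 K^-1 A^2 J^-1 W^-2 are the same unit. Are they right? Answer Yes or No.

Left side:
  J = N·m (work = force × distance),
      = kg·m²·s⁻².
  So J⁻¹ = kg⁻¹·m⁻²·s².
  Combining: J⁻¹·K⁻¹·m = (kg⁻¹·m⁻²·s²) · K⁻¹ · m = kg⁻¹·m⁻¹·s²·K⁻¹.
Right side:
  S = kg⁻¹·m⁻²·s³·A².
  Ω = kg·m²·s⁻³·A⁻².
  So Ω² = kg²·m⁴·s⁻⁶·A⁻⁴.
  J = kg·m²·s⁻².
  So J⁻¹ = kg⁻¹·m⁻²·s².
  W = kg·m²·s⁻³.
  So W⁻² = kg⁻²·m⁻⁴·s⁶.
  Combining: m·S·Ω²·K⁻¹·A²·J⁻¹·W⁻² = m · (kg⁻¹·m⁻²·s³·A²) · (kg²·m⁴·s⁻⁶·A⁻⁴) · K⁻¹ · A² · (kg⁻¹·m⁻²·s²) · (kg⁻²·m⁻⁴·s⁶) = kg⁻²·m⁻³·s⁵·K⁻¹.
Left is kg⁻¹·m⁻¹·s²·K⁻¹; right is kg⁻²·m⁻³·s⁵·K⁻¹ — different.

No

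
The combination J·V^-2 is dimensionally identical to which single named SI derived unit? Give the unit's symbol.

F

J = N·m (work = force × distance),
    = kg·m²·s⁻².
V = W/A (potential = power per current),
    = kg·m²·s⁻³·A⁻¹.
So V⁻² = kg⁻²·m⁻⁴·s⁶·A².
Combining: J·V⁻² = (kg·m²·s⁻²) · (kg⁻²·m⁻⁴·s⁶·A²) = kg⁻¹·m⁻²·s⁴·A².
kg⁻¹·m⁻²·s⁴·A² is the base-SI form of the farad.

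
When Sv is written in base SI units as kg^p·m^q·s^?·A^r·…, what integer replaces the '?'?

Sv = J/kg (equivalent dose = energy per mass),
    = m²·s⁻².
The exponent of s is -2.

-2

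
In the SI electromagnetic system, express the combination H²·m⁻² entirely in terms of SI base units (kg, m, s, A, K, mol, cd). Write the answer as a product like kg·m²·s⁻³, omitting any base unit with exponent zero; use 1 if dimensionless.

H = Wb/A (inductance = flux per current),
    = kg·m²·s⁻²·A⁻².
So H² = kg²·m⁴·s⁻⁴·A⁻⁴.
Combining: H²·m⁻² = (kg²·m⁴·s⁻⁴·A⁻⁴) · m⁻² = kg²·m²·s⁻⁴·A⁻⁴.

kg²·m²·s⁻⁴·A⁻⁴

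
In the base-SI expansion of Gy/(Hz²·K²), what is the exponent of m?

2

Gy = J/kg (absorbed dose = energy per mass),
    = m²·s⁻².
Hz = 1/s = s⁻¹ (frequency is cycles per second).
So Hz⁻² = s².
Combining: Gy·Hz⁻²·K⁻² = (m²·s⁻²) · s² · K⁻² = m²·K⁻².
The exponent of m is 2.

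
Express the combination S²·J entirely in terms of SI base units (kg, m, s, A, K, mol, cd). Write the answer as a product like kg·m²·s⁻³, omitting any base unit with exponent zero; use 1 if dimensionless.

S = kg⁻¹·m⁻²·s³·A².
So S² = kg⁻²·m⁻⁴·s⁶·A⁴.
J = kg·m²·s⁻².
Combining: S²·J = (kg⁻²·m⁻⁴·s⁶·A⁴) · (kg·m²·s⁻²) = kg⁻¹·m⁻²·s⁴·A⁴.

kg⁻¹·m⁻²·s⁴·A⁴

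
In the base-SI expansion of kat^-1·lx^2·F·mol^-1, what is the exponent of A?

kat = mol/s = s⁻¹·mol (catalytic activity).
So kat⁻¹ = s·mol⁻¹.
lx = lm/m² (illuminance = luminous flux per area),
    = m⁻²·cd.
So lx² = m⁻⁴·cd².
F = C/V (capacitance = charge per voltage),
    = A·s/(kg·m²·s⁻³·A⁻¹) (substituting C and V),
    = kg⁻¹·m⁻²·s⁴·A².
Combining: kat⁻¹·lx²·F·mol⁻¹ = (s·mol⁻¹) · (m⁻⁴·cd²) · (kg⁻¹·m⁻²·s⁴·A²) · mol⁻¹ = kg⁻¹·m⁻⁶·s⁵·A²·mol⁻²·cd².
The exponent of A is 2.

2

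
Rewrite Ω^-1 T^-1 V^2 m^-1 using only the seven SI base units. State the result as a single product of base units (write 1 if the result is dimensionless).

Ω = V/A (resistance = voltage per current),
    = kg·m²·s⁻³·A⁻².
So Ω⁻¹ = kg⁻¹·m⁻²·s³·A².
T = Wb/m² (flux density = flux per area),
    = kg·s⁻²·A⁻¹.
So T⁻¹ = kg⁻¹·s²·A.
V = W/A (potential = power per current),
    = kg·m²·s⁻³·A⁻¹.
So V² = kg²·m⁴·s⁻⁶·A⁻².
Combining: Ω⁻¹·T⁻¹·V²·m⁻¹ = (kg⁻¹·m⁻²·s³·A²) · (kg⁻¹·s²·A) · (kg²·m⁴·s⁻⁶·A⁻²) · m⁻¹ = m·s⁻¹·A.

m·s⁻¹·A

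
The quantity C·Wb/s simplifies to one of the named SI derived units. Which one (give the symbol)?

J

C = s·A.
Wb = kg·m²·s⁻²·A⁻¹.
Combining: C·Wb·s⁻¹ = (s·A) · (kg·m²·s⁻²·A⁻¹) · s⁻¹ = kg·m²·s⁻².
kg·m²·s⁻² is the base-SI form of the joule.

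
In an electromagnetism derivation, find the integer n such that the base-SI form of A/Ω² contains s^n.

Ω = V/A (resistance = voltage per current),
    = kg·m²·s⁻³·A⁻².
So Ω⁻² = kg⁻²·m⁻⁴·s⁶·A⁴.
Combining: A·Ω⁻² = A · (kg⁻²·m⁻⁴·s⁶·A⁴) = kg⁻²·m⁻⁴·s⁶·A⁵.
The exponent of s is 6.

6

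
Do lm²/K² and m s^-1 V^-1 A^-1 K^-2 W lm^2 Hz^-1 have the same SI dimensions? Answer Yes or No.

Left side:
  lm = cd·sr = cd (luminous flux; sr is dimensionless).
  So lm² = cd².
  Combining: K⁻²·lm² = K⁻² · cd² = K⁻²·cd².
Right side:
  V = W/A (potential = power per current),
      = kg·m²·s⁻³·A⁻¹.
  So V⁻¹ = kg⁻¹·m⁻²·s³·A.
  W = J/s (power = energy per time),
      = kg·m²·s⁻³.
  lm = cd·sr = cd (luminous flux; sr is dimensionless).
  So lm² = cd².
  Hz = 1/s = s⁻¹ (frequency is cycles per second).
  So Hz⁻¹ = s.
  Combining: m·s⁻¹·V⁻¹·A⁻¹·K⁻²·W·lm²·Hz⁻¹ = m · s⁻¹ · (kg⁻¹·m⁻²·s³·A) · A⁻¹ · K⁻² · (kg·m²·s⁻³) · cd² · s = m·K⁻²·cd².
Left is K⁻²·cd²; right is m·K⁻²·cd² — different.

No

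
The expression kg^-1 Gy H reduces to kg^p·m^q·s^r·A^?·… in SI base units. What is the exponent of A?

Gy = J/kg (absorbed dose = energy per mass),
    = m²·s⁻².
H = Wb/A (inductance = flux per current),
    = kg·m²·s⁻²·A⁻².
Combining: kg⁻¹·Gy·H = kg⁻¹ · (m²·s⁻²) · (kg·m²·s⁻²·A⁻²) = m⁴·s⁻⁴·A⁻².
The exponent of A is -2.

-2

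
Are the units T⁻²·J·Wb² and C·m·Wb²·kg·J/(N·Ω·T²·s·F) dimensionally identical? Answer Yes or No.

Left side:
  T = kg·s⁻²·A⁻¹.
  So T⁻² = kg⁻²·s⁴·A².
  J = kg·m²·s⁻².
  Wb = kg·m²·s⁻²·A⁻¹.
  So Wb² = kg²·m⁴·s⁻⁴·A⁻².
  Combining: T⁻²·J·Wb² = (kg⁻²·s⁴·A²) · (kg·m²·s⁻²) · (kg²·m⁴·s⁻⁴·A⁻²) = kg·m⁶·s⁻².
Right side:
  N = kg·m/s² = kg·m·s⁻² (force = mass × acceleration).
  So N⁻¹ = kg⁻¹·m⁻¹·s².
  Ω = V/A (resistance = voltage per current),
      = kg·m²·s⁻³·A⁻².
  So Ω⁻¹ = kg⁻¹·m⁻²·s³·A².
  C = A·s = s·A (charge = current × time).
  T = Wb/m² (flux density = flux per area),
      = kg·s⁻²·A⁻¹.
  So T⁻² = kg⁻²·s⁴·A².
  Wb = V·s (flux: a volt is a weber per second),
      = kg·m²·s⁻²·A⁻¹.
  So Wb² = kg²·m⁴·s⁻⁴·A⁻².
  F = C/V (capacitance = charge per voltage),
      = A·s/(kg·m²·s⁻³·A⁻¹) (substituting C and V),
      = kg⁻¹·m⁻²·s⁴·A².
  So F⁻¹ = kg·m²·s⁻⁴·A⁻².
  J = N·m (work = force × distance),
      = kg·m²·s⁻².
  Combining: N⁻¹·Ω⁻¹·C·T⁻²·m·Wb²·s⁻¹·kg·F⁻¹·J = (kg⁻¹·m⁻¹·s²) · (kg⁻¹·m⁻²·s³·A²) · (s·A) · (kg⁻²·s⁴·A²) · m · (kg²·m⁴·s⁻⁴·A⁻²) · s⁻¹ · kg · (kg·m²·s⁻⁴·A⁻²) · (kg·m²·s⁻²) = kg·m⁶·s⁻¹·A.
Left is kg·m⁶·s⁻²; right is kg·m⁶·s⁻¹·A — different.

No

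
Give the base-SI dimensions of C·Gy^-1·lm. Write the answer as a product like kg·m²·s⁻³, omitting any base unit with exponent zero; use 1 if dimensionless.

C = A·s = s·A (charge = current × time).
Gy = J/kg (absorbed dose = energy per mass),
    = m²·s⁻².
So Gy⁻¹ = m⁻²·s².
lm = cd·sr = cd (luminous flux; sr is dimensionless).
Combining: C·Gy⁻¹·lm = (s·A) · (m⁻²·s²) · cd = m⁻²·s³·A·cd.

m⁻²·s³·A·cd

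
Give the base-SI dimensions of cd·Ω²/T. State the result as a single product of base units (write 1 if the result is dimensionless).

kg·m⁴·s⁻⁴·A⁻³·cd

T = Wb/m² (flux density = flux per area),
    = kg·s⁻²·A⁻¹.
So T⁻¹ = kg⁻¹·s²·A.
Ω = V/A (resistance = voltage per current),
    = kg·m²·s⁻³·A⁻².
So Ω² = kg²·m⁴·s⁻⁶·A⁻⁴.
Combining: cd·T⁻¹·Ω² = cd · (kg⁻¹·s²·A) · (kg²·m⁴·s⁻⁶·A⁻⁴) = kg·m⁴·s⁻⁴·A⁻³·cd.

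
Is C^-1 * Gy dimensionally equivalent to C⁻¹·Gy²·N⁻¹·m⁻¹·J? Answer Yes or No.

Left side:
  C = A·s = s·A (charge = current × time).
  So C⁻¹ = s⁻¹·A⁻¹.
  Gy = J/kg (absorbed dose = energy per mass),
      = m²·s⁻².
  Combining: C⁻¹·Gy = (s⁻¹·A⁻¹) · (m²·s⁻²) = m²·s⁻³·A⁻¹.
Right side:
  C = s·A.
  So C⁻¹ = s⁻¹·A⁻¹.
  Gy = m²·s⁻².
  So Gy² = m⁴·s⁻⁴.
  N = kg·m·s⁻².
  So N⁻¹ = kg⁻¹·m⁻¹·s².
  J = kg·m²·s⁻².
  Combining: C⁻¹·Gy²·N⁻¹·m⁻¹·J = (s⁻¹·A⁻¹) · (m⁴·s⁻⁴) · (kg⁻¹·m⁻¹·s²) · m⁻¹ · (kg·m²·s⁻²) = m⁴·s⁻⁵·A⁻¹.
Left is m²·s⁻³·A⁻¹; right is m⁴·s⁻⁵·A⁻¹ — different.

No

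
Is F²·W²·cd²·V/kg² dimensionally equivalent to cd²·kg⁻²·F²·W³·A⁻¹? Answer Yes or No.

Yes

Left side:
  F = kg⁻¹·m⁻²·s⁴·A².
  So F² = kg⁻²·m⁻⁴·s⁸·A⁴.
  W = kg·m²·s⁻³.
  So W² = kg²·m⁴·s⁻⁶.
  V = kg·m²·s⁻³·A⁻¹.
  Combining: F²·W²·cd²·kg⁻²·V = (kg⁻²·m⁻⁴·s⁸·A⁴) · (kg²·m⁴·s⁻⁶) · cd² · kg⁻² · (kg·m²·s⁻³·A⁻¹) = kg⁻¹·m²·s⁻¹·A³·cd².
Right side:
  F = kg⁻¹·m⁻²·s⁴·A².
  So F² = kg⁻²·m⁻⁴·s⁸·A⁴.
  W = kg·m²·s⁻³.
  So W³ = kg³·m⁶·s⁻⁹.
  Combining: cd²·kg⁻²·F²·W³·A⁻¹ = cd² · kg⁻² · (kg⁻²·m⁻⁴·s⁸·A⁴) · (kg³·m⁶·s⁻⁹) · A⁻¹ = kg⁻¹·m²·s⁻¹·A³·cd².
Both reduce to kg⁻¹·m²·s⁻¹·A³·cd².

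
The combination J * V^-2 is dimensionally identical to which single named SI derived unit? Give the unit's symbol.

F

J = N·m (work = force × distance),
    = kg·m²·s⁻².
V = W/A (potential = power per current),
    = kg·m²·s⁻³·A⁻¹.
So V⁻² = kg⁻²·m⁻⁴·s⁶·A².
Combining: J·V⁻² = (kg·m²·s⁻²) · (kg⁻²·m⁻⁴·s⁶·A²) = kg⁻¹·m⁻²·s⁴·A².
kg⁻¹·m⁻²·s⁴·A² is the base-SI form of the farad.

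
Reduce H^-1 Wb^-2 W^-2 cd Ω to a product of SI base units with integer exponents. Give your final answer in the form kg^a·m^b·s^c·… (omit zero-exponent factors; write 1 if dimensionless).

H = Wb/A (inductance = flux per current),
    = kg·m²·s⁻²·A⁻².
So H⁻¹ = kg⁻¹·m⁻²·s²·A².
Wb = V·s (flux: a volt is a weber per second),
    = kg·m²·s⁻²·A⁻¹.
So Wb⁻² = kg⁻²·m⁻⁴·s⁴·A².
W = J/s (power = energy per time),
    = kg·m²·s⁻³.
So W⁻² = kg⁻²·m⁻⁴·s⁶.
Ω = V/A (resistance = voltage per current),
    = kg·m²·s⁻³·A⁻².
Combining: H⁻¹·Wb⁻²·W⁻²·cd·Ω = (kg⁻¹·m⁻²·s²·A²) · (kg⁻²·m⁻⁴·s⁴·A²) · (kg⁻²·m⁻⁴·s⁶) · cd · (kg·m²·s⁻³·A⁻²) = kg⁻⁴·m⁻⁸·s⁹·A²·cd.

kg⁻⁴·m⁻⁸·s⁹·A²·cd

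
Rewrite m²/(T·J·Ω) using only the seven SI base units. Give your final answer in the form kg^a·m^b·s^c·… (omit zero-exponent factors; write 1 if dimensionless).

kg⁻³·m⁻²·s⁷·A³

T = kg·s⁻²·A⁻¹.
So T⁻¹ = kg⁻¹·s²·A.
J = kg·m²·s⁻².
So J⁻¹ = kg⁻¹·m⁻²·s².
Ω = kg·m²·s⁻³·A⁻².
So Ω⁻¹ = kg⁻¹·m⁻²·s³·A².
Combining: T⁻¹·m²·J⁻¹·Ω⁻¹ = (kg⁻¹·s²·A) · m² · (kg⁻¹·m⁻²·s²) · (kg⁻¹·m⁻²·s³·A²) = kg⁻³·m⁻²·s⁷·A³.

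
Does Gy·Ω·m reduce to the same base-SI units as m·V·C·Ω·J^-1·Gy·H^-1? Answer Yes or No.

No

Left side:
  Gy = m²·s⁻².
  Ω = kg·m²·s⁻³·A⁻².
  Combining: Gy·Ω·m = (m²·s⁻²) · (kg·m²·s⁻³·A⁻²) · m = kg·m⁵·s⁻⁵·A⁻².
Right side:
  V = W/A (potential = power per current),
      = kg·m²·s⁻³·A⁻¹.
  C = A·s = s·A (charge = current × time).
  Ω = V/A (resistance = voltage per current),
      = kg·m²·s⁻³·A⁻².
  J = N·m (work = force × distance),
      = kg·m²·s⁻².
  So J⁻¹ = kg⁻¹·m⁻²·s².
  Gy = J/kg (absorbed dose = energy per mass),
      = m²·s⁻².
  H = Wb/A (inductance = flux per current),
      = kg·m²·s⁻²·A⁻².
  So H⁻¹ = kg⁻¹·m⁻²·s²·A².
  Combining: m·V·C·Ω·J⁻¹·Gy·H⁻¹ = m · (kg·m²·s⁻³·A⁻¹) · (s·A) · (kg·m²·s⁻³·A⁻²) · (kg⁻¹·m⁻²·s²) · (m²·s⁻²) · (kg⁻¹·m⁻²·s²·A²) = m³·s⁻³.
Left is kg·m⁵·s⁻⁵·A⁻²; right is m³·s⁻³ — different.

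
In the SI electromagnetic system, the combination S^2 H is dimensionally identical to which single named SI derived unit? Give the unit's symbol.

F

S = kg⁻¹·m⁻²·s³·A².
So S² = kg⁻²·m⁻⁴·s⁶·A⁴.
H = kg·m²·s⁻²·A⁻².
Combining: S²·H = (kg⁻²·m⁻⁴·s⁶·A⁴) · (kg·m²·s⁻²·A⁻²) = kg⁻¹·m⁻²·s⁴·A².
kg⁻¹·m⁻²·s⁴·A² is the base-SI form of the farad.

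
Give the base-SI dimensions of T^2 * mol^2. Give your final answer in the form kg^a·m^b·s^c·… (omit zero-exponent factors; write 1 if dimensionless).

T = Wb/m² (flux density = flux per area),
    = kg·s⁻²·A⁻¹.
So T² = kg²·s⁻⁴·A⁻².
Combining: T²·mol² = (kg²·s⁻⁴·A⁻²) · mol² = kg²·s⁻⁴·A⁻²·mol².

kg²·s⁻⁴·A⁻²·mol²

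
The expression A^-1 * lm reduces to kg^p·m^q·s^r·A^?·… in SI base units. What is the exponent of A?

-1

lm = cd·sr = cd (luminous flux; sr is dimensionless).
Combining: A⁻¹·lm = A⁻¹ · cd = A⁻¹·cd.
The exponent of A is -1.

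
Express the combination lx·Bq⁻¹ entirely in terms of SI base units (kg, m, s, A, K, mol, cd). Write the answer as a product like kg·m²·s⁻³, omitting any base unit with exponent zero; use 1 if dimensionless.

lx = m⁻²·cd.
Bq = s⁻¹.
So Bq⁻¹ = s.
Combining: lx·Bq⁻¹ = (m⁻²·cd) · s = m⁻²·s·cd.

m⁻²·s·cd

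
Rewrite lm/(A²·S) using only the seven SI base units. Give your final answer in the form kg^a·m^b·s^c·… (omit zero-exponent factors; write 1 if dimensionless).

kg·m²·s⁻³·A⁻⁴·cd

lm = cd·sr = cd (luminous flux; sr is dimensionless).
S = 1/Ω (conductance is reciprocal resistance),
    = kg⁻¹·m⁻²·s³·A².
So S⁻¹ = kg·m²·s⁻³·A⁻².
Combining: lm·A⁻²·S⁻¹ = cd · A⁻² · (kg·m²·s⁻³·A⁻²) = kg·m²·s⁻³·A⁻⁴·cd.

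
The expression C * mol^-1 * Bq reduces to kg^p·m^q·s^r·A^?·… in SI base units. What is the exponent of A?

1

C = s·A.
Bq = s⁻¹.
Combining: C·mol⁻¹·Bq = (s·A) · mol⁻¹ · s⁻¹ = A·mol⁻¹.
The exponent of A is 1.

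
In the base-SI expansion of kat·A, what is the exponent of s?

kat = mol/s = s⁻¹·mol (catalytic activity).
Combining: kat·A = (s⁻¹·mol) · A = s⁻¹·A·mol.
The exponent of s is -1.

-1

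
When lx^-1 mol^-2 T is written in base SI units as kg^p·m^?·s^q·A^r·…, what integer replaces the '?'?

2

lx = m⁻²·cd.
So lx⁻¹ = m²·cd⁻¹.
T = kg·s⁻²·A⁻¹.
Combining: lx⁻¹·mol⁻²·T = (m²·cd⁻¹) · mol⁻² · (kg·s⁻²·A⁻¹) = kg·m²·s⁻²·A⁻¹·mol⁻²·cd⁻¹.
The exponent of m is 2.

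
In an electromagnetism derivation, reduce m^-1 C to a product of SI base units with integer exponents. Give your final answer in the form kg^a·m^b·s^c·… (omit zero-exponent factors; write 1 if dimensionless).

m⁻¹·s·A

C = s·A.
Combining: m⁻¹·C = m⁻¹ · (s·A) = m⁻¹·s·A.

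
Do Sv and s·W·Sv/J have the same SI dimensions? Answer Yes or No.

Yes

Left side:
  Sv = J/kg (equivalent dose = energy per mass),
      = m²·s⁻².
Right side:
  W = kg·m²·s⁻³.
  J = kg·m²·s⁻².
  So J⁻¹ = kg⁻¹·m⁻²·s².
  Sv = m²·s⁻².
  Combining: s·W·J⁻¹·Sv = s · (kg·m²·s⁻³) · (kg⁻¹·m⁻²·s²) · (m²·s⁻²) = m²·s⁻².
Both reduce to m²·s⁻².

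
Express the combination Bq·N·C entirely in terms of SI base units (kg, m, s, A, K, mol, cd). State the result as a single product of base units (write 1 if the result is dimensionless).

Bq = 1/s = s⁻¹ (activity is decays per second).
N = kg·m/s² = kg·m·s⁻² (force = mass × acceleration).
C = A·s = s·A (charge = current × time).
Combining: Bq·N·C = s⁻¹ · (kg·m·s⁻²) · (s·A) = kg·m·s⁻²·A.

kg·m·s⁻²·A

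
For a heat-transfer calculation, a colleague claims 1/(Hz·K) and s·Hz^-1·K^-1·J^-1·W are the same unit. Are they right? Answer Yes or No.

Yes

Left side:
  Hz = 1/s = s⁻¹ (frequency is cycles per second).
  So Hz⁻¹ = s.
  Combining: Hz⁻¹·K⁻¹ = s · K⁻¹ = s·K⁻¹.
Right side:
  Hz = 1/s = s⁻¹ (frequency is cycles per second).
  So Hz⁻¹ = s.
  J = N·m (work = force × distance),
      = kg·m²·s⁻².
  So J⁻¹ = kg⁻¹·m⁻²·s².
  W = J/s (power = energy per time),
      = kg·m²·s⁻³.
  Combining: s·Hz⁻¹·K⁻¹·J⁻¹·W = s · s · K⁻¹ · (kg⁻¹·m⁻²·s²) · (kg·m²·s⁻³) = s·K⁻¹.
Both reduce to s·K⁻¹.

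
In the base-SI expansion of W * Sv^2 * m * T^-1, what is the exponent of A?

1

W = kg·m²·s⁻³.
Sv = m²·s⁻².
So Sv² = m⁴·s⁻⁴.
T = kg·s⁻²·A⁻¹.
So T⁻¹ = kg⁻¹·s²·A.
Combining: W·Sv²·m·T⁻¹ = (kg·m²·s⁻³) · (m⁴·s⁻⁴) · m · (kg⁻¹·s²·A) = m⁷·s⁻⁵·A.
The exponent of A is 1.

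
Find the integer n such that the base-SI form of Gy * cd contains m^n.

2

Gy = J/kg (absorbed dose = energy per mass),
    = m²·s⁻².
Combining: Gy·cd = (m²·s⁻²) · cd = m²·s⁻²·cd.
The exponent of m is 2.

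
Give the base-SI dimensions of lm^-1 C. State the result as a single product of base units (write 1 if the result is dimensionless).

s·A·cd⁻¹

lm = cd.
So lm⁻¹ = cd⁻¹.
C = s·A.
Combining: lm⁻¹·C = cd⁻¹ · (s·A) = s·A·cd⁻¹.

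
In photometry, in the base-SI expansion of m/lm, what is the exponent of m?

lm = cd·sr = cd (luminous flux; sr is dimensionless).
So lm⁻¹ = cd⁻¹.
Combining: m·lm⁻¹ = m · cd⁻¹ = m·cd⁻¹.
The exponent of m is 1.

1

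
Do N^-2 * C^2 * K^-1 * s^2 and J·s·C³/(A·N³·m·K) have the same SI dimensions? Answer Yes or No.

Left side:
  N = kg·m·s⁻².
  So N⁻² = kg⁻²·m⁻²·s⁴.
  C = s·A.
  So C² = s²·A².
  Combining: N⁻²·C²·K⁻¹·s² = (kg⁻²·m⁻²·s⁴) · (s²·A²) · K⁻¹ · s² = kg⁻²·m⁻²·s⁸·A²·K⁻¹.
Right side:
  J = N·m (work = force × distance),
      = kg·m²·s⁻².
  N = kg·m/s² = kg·m·s⁻² (force = mass × acceleration).
  So N⁻³ = kg⁻³·m⁻³·s⁶.
  C = A·s = s·A (charge = current × time).
  So C³ = s³·A³.
  Combining: A⁻¹·J·N⁻³·s·C³·m⁻¹·K⁻¹ = A⁻¹ · (kg·m²·s⁻²) · (kg⁻³·m⁻³·s⁶) · s · (s³·A³) · m⁻¹ · K⁻¹ = kg⁻²·m⁻²·s⁸·A²·K⁻¹.
Both reduce to kg⁻²·m⁻²·s⁸·A²·K⁻¹.

Yes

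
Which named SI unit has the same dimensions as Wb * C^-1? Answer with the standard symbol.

Ω

Wb = kg·m²·s⁻²·A⁻¹.
C = s·A.
So C⁻¹ = s⁻¹·A⁻¹.
Combining: Wb·C⁻¹ = (kg·m²·s⁻²·A⁻¹) · (s⁻¹·A⁻¹) = kg·m²·s⁻³·A⁻².
kg·m²·s⁻³·A⁻² is the base-SI form of the ohm.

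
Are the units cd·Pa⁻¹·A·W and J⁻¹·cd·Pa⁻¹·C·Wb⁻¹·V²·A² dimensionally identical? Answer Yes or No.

Left side:
  Pa = kg·m⁻¹·s⁻².
  So Pa⁻¹ = kg⁻¹·m·s².
  W = kg·m²·s⁻³.
  Combining: cd·Pa⁻¹·A·W = cd · (kg⁻¹·m·s²) · A · (kg·m²·s⁻³) = m³·s⁻¹·A·cd.
Right side:
  J = N·m (work = force × distance),
      = kg·m²·s⁻².
  So J⁻¹ = kg⁻¹·m⁻²·s².
  Pa = N/m² (pressure = force per area),
      = kg·m⁻¹·s⁻².
  So Pa⁻¹ = kg⁻¹·m·s².
  C = A·s = s·A (charge = current × time).
  Wb = V·s (flux: a volt is a weber per second),
      = kg·m²·s⁻²·A⁻¹.
  So Wb⁻¹ = kg⁻¹·m⁻²·s²·A.
  V = W/A (potential = power per current),
      = kg·m²·s⁻³·A⁻¹.
  So V² = kg²·m⁴·s⁻⁶·A⁻².
  Combining: J⁻¹·cd·Pa⁻¹·C·Wb⁻¹·V²·A² = (kg⁻¹·m⁻²·s²) · cd · (kg⁻¹·m·s²) · (s·A) · (kg⁻¹·m⁻²·s²·A) · (kg²·m⁴·s⁻⁶·A⁻²) · A² = kg⁻¹·m·s·A²·cd.
Left is m³·s⁻¹·A·cd; right is kg⁻¹·m·s·A²·cd — different.

No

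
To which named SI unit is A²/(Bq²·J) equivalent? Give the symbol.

Bq = 1/s = s⁻¹ (activity is decays per second).
So Bq⁻² = s².
J = N·m (work = force × distance),
    = kg·m²·s⁻².
So J⁻¹ = kg⁻¹·m⁻²·s².
Combining: Bq⁻²·A²·J⁻¹ = s² · A² · (kg⁻¹·m⁻²·s²) = kg⁻¹·m⁻²·s⁴·A².
kg⁻¹·m⁻²·s⁴·A² is the base-SI form of the farad.

F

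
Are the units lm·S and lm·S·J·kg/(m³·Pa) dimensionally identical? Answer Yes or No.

Left side:
  lm = cd·sr = cd (luminous flux; sr is dimensionless).
  S = 1/Ω (conductance is reciprocal resistance),
      = kg⁻¹·m⁻²·s³·A².
  Combining: lm·S = cd · (kg⁻¹·m⁻²·s³·A²) = kg⁻¹·m⁻²·s³·A²·cd.
Right side:
  lm = cd·sr = cd (luminous flux; sr is dimensionless).
  S = 1/Ω (conductance is reciprocal resistance),
      = kg⁻¹·m⁻²·s³·A².
  Pa = N/m² (pressure = force per area),
      = kg·m⁻¹·s⁻².
  So Pa⁻¹ = kg⁻¹·m·s².
  J = N·m (work = force × distance),
      = kg·m²·s⁻².
  Combining: m⁻³·lm·S·Pa⁻¹·J·kg = m⁻³ · cd · (kg⁻¹·m⁻²·s³·A²) · (kg⁻¹·m·s²) · (kg·m²·s⁻²) · kg = m⁻²·s³·A²·cd.
Left is kg⁻¹·m⁻²·s³·A²·cd; right is m⁻²·s³·A²·cd — different.

No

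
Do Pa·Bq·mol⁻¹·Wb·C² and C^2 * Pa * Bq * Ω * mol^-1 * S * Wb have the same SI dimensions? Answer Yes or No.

Left side:
  Pa = N/m² (pressure = force per area),
      = kg·m⁻¹·s⁻².
  Bq = 1/s = s⁻¹ (activity is decays per second).
  Wb = V·s (flux: a volt is a weber per second),
      = kg·m²·s⁻²·A⁻¹.
  C = A·s = s·A (charge = current × time).
  So C² = s²·A².
  Combining: Pa·Bq·mol⁻¹·Wb·C² = (kg·m⁻¹·s⁻²) · s⁻¹ · mol⁻¹ · (kg·m²·s⁻²·A⁻¹) · (s²·A²) = kg²·m·s⁻³·A·mol⁻¹.
Right side:
  C = s·A.
  So C² = s²·A².
  Pa = kg·m⁻¹·s⁻².
  Bq = s⁻¹.
  Ω = kg·m²·s⁻³·A⁻².
  S = kg⁻¹·m⁻²·s³·A².
  Wb = kg·m²·s⁻²·A⁻¹.
  Combining: C²·Pa·Bq·Ω·mol⁻¹·S·Wb = (s²·A²) · (kg·m⁻¹·s⁻²) · s⁻¹ · (kg·m²·s⁻³·A⁻²) · mol⁻¹ · (kg⁻¹·m⁻²·s³·A²) · (kg·m²·s⁻²·A⁻¹) = kg²·m·s⁻³·A·mol⁻¹.
Both reduce to kg²·m·s⁻³·A·mol⁻¹.

Yes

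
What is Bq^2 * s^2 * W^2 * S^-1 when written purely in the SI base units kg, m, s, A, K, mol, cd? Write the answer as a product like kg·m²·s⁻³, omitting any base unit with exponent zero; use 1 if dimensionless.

Bq = 1/s = s⁻¹ (activity is decays per second).
So Bq² = s⁻².
W = J/s (power = energy per time),
    = kg·m²·s⁻³.
So W² = kg²·m⁴·s⁻⁶.
S = 1/Ω (conductance is reciprocal resistance),
    = kg⁻¹·m⁻²·s³·A².
So S⁻¹ = kg·m²·s⁻³·A⁻².
Combining: Bq²·s²·W²·S⁻¹ = s⁻² · s² · (kg²·m⁴·s⁻⁶) · (kg·m²·s⁻³·A⁻²) = kg³·m⁶·s⁻⁹·A⁻².

kg³·m⁶·s⁻⁹·A⁻²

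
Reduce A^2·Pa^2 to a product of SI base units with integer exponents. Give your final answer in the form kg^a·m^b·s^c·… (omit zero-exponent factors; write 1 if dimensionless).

Pa = kg·m⁻¹·s⁻².
So Pa² = kg²·m⁻²·s⁻⁴.
Combining: A²·Pa² = A² · (kg²·m⁻²·s⁻⁴) = kg²·m⁻²·s⁻⁴·A².

kg²·m⁻²·s⁻⁴·A²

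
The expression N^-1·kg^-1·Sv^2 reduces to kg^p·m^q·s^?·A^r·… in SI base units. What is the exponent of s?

-2

N = kg·m·s⁻².
So N⁻¹ = kg⁻¹·m⁻¹·s².
Sv = m²·s⁻².
So Sv² = m⁴·s⁻⁴.
Combining: N⁻¹·kg⁻¹·Sv² = (kg⁻¹·m⁻¹·s²) · kg⁻¹ · (m⁴·s⁻⁴) = kg⁻²·m³·s⁻².
The exponent of s is -2.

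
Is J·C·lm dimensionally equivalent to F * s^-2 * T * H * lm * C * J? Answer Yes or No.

No

Left side:
  J = kg·m²·s⁻².
  C = s·A.
  lm = cd.
  Combining: J·C·lm = (kg·m²·s⁻²) · (s·A) · cd = kg·m²·s⁻¹·A·cd.
Right side:
  F = C/V (capacitance = charge per voltage),
      = A·s/(kg·m²·s⁻³·A⁻¹) (substituting C and V),
      = kg⁻¹·m⁻²·s⁴·A².
  T = Wb/m² (flux density = flux per area),
      = kg·s⁻²·A⁻¹.
  H = Wb/A (inductance = flux per current),
      = kg·m²·s⁻²·A⁻².
  lm = cd·sr = cd (luminous flux; sr is dimensionless).
  C = A·s = s·A (charge = current × time).
  J = N·m (work = force × distance),
      = kg·m²·s⁻².
  Combining: F·s⁻²·T·H·lm·C·J = (kg⁻¹·m⁻²·s⁴·A²) · s⁻² · (kg·s⁻²·A⁻¹) · (kg·m²·s⁻²·A⁻²) · cd · (s·A) · (kg·m²·s⁻²) = kg²·m²·s⁻³·cd.
Left is kg·m²·s⁻¹·A·cd; right is kg²·m²·s⁻³·cd — different.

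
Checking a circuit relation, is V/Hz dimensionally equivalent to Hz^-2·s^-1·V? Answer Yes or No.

Left side:
  V = W/A (potential = power per current),
      = kg·m²·s⁻³·A⁻¹.
  Hz = 1/s = s⁻¹ (frequency is cycles per second).
  So Hz⁻¹ = s.
  Combining: V·Hz⁻¹ = (kg·m²·s⁻³·A⁻¹) · s = kg·m²·s⁻²·A⁻¹.
Right side:
  Hz = s⁻¹.
  So Hz⁻² = s².
  V = kg·m²·s⁻³·A⁻¹.
  Combining: Hz⁻²·s⁻¹·V = s² · s⁻¹ · (kg·m²·s⁻³·A⁻¹) = kg·m²·s⁻²·A⁻¹.
Both reduce to kg·m²·s⁻²·A⁻¹.

Yes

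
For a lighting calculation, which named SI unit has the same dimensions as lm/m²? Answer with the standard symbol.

lm = cd.
Combining: m⁻²·lm = m⁻² · cd = m⁻²·cd.
m⁻²·cd is the base-SI form of the lux.

lx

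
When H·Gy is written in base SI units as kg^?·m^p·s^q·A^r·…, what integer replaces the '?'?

1

H = Wb/A (inductance = flux per current),
    = kg·m²·s⁻²·A⁻².
Gy = J/kg (absorbed dose = energy per mass),
    = m²·s⁻².
Combining: H·Gy = (kg·m²·s⁻²·A⁻²) · (m²·s⁻²) = kg·m⁴·s⁻⁴·A⁻².
The exponent of kg is 1.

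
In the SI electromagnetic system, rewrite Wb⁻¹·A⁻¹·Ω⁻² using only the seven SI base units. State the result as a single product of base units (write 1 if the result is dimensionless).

kg⁻³·m⁻⁶·s⁸·A⁴

Wb = kg·m²·s⁻²·A⁻¹.
So Wb⁻¹ = kg⁻¹·m⁻²·s²·A.
Ω = kg·m²·s⁻³·A⁻².
So Ω⁻² = kg⁻²·m⁻⁴·s⁶·A⁴.
Combining: Wb⁻¹·A⁻¹·Ω⁻² = (kg⁻¹·m⁻²·s²·A) · A⁻¹ · (kg⁻²·m⁻⁴·s⁶·A⁴) = kg⁻³·m⁻⁶·s⁸·A⁴.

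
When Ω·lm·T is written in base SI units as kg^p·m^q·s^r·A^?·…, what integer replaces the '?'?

Ω = V/A (resistance = voltage per current),
    = kg·m²·s⁻³·A⁻².
lm = cd·sr = cd (luminous flux; sr is dimensionless).
T = Wb/m² (flux density = flux per area),
    = kg·s⁻²·A⁻¹.
Combining: Ω·lm·T = (kg·m²·s⁻³·A⁻²) · cd · (kg·s⁻²·A⁻¹) = kg²·m²·s⁻⁵·A⁻³·cd.
The exponent of A is -3.

-3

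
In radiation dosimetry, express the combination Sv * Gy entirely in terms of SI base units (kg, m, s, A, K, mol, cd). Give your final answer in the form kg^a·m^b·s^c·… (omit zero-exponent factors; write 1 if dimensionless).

Sv = J/kg (equivalent dose = energy per mass),
    = m²·s⁻².
Gy = J/kg (absorbed dose = energy per mass),
    = m²·s⁻².
Combining: Sv·Gy = (m²·s⁻²) · (m²·s⁻²) = m⁴·s⁻⁴.

m⁴·s⁻⁴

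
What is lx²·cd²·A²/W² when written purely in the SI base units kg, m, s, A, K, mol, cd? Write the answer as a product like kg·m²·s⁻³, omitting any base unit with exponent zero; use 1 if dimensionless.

lx = lm/m² (illuminance = luminous flux per area),
    = m⁻²·cd.
So lx² = m⁻⁴·cd².
W = J/s (power = energy per time),
    = kg·m²·s⁻³.
So W⁻² = kg⁻²·m⁻⁴·s⁶.
Combining: lx²·cd²·W⁻²·A² = (m⁻⁴·cd²) · cd² · (kg⁻²·m⁻⁴·s⁶) · A² = kg⁻²·m⁻⁸·s⁶·A²·cd⁴.

kg⁻²·m⁻⁸·s⁶·A²·cd⁴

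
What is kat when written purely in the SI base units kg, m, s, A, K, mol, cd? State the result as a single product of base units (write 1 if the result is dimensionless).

kat = s⁻¹·mol.

s⁻¹·mol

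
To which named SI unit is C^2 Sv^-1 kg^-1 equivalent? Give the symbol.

F

C = s·A.
So C² = s²·A².
Sv = m²·s⁻².
So Sv⁻¹ = m⁻²·s².
Combining: C²·Sv⁻¹·kg⁻¹ = (s²·A²) · (m⁻²·s²) · kg⁻¹ = kg⁻¹·m⁻²·s⁴·A².
kg⁻¹·m⁻²·s⁴·A² is the base-SI form of the farad.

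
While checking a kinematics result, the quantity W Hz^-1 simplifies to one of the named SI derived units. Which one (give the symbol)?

J

W = kg·m²·s⁻³.
Hz = s⁻¹.
So Hz⁻¹ = s.
Combining: W·Hz⁻¹ = (kg·m²·s⁻³) · s = kg·m²·s⁻².
kg·m²·s⁻² is the base-SI form of the joule.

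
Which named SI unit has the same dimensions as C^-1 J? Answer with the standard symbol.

V

C = A·s = s·A (charge = current × time).
So C⁻¹ = s⁻¹·A⁻¹.
J = N·m (work = force × distance),
    = kg·m²·s⁻².
Combining: C⁻¹·J = (s⁻¹·A⁻¹) · (kg·m²·s⁻²) = kg·m²·s⁻³·A⁻¹.
kg·m²·s⁻³·A⁻¹ is the base-SI form of the volt.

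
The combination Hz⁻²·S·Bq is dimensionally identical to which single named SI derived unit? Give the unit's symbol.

F

Hz = 1/s = s⁻¹ (frequency is cycles per second).
So Hz⁻² = s².
S = 1/Ω (conductance is reciprocal resistance),
    = kg⁻¹·m⁻²·s³·A².
Bq = 1/s = s⁻¹ (activity is decays per second).
Combining: Hz⁻²·S·Bq = s² · (kg⁻¹·m⁻²·s³·A²) · s⁻¹ = kg⁻¹·m⁻²·s⁴·A².
kg⁻¹·m⁻²·s⁴·A² is the base-SI form of the farad.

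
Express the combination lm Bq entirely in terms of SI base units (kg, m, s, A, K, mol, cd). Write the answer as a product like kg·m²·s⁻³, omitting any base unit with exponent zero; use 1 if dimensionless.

lm = cd·sr = cd (luminous flux; sr is dimensionless).
Bq = 1/s = s⁻¹ (activity is decays per second).
Combining: lm·Bq = cd · s⁻¹ = s⁻¹·cd.

s⁻¹·cd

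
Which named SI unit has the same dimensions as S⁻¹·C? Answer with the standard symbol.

S = 1/Ω (conductance is reciprocal resistance),
    = kg⁻¹·m⁻²·s³·A².
So S⁻¹ = kg·m²·s⁻³·A⁻².
C = A·s = s·A (charge = current × time).
Combining: S⁻¹·C = (kg·m²·s⁻³·A⁻²) · (s·A) = kg·m²·s⁻²·A⁻¹.
kg·m²·s⁻²·A⁻¹ is the base-SI form of the weber.

Wb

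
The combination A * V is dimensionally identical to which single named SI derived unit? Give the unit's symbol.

V = W/A (potential = power per current),
    = kg·m²·s⁻³·A⁻¹.
Combining: A·V = A · (kg·m²·s⁻³·A⁻¹) = kg·m²·s⁻³.
kg·m²·s⁻³ is the base-SI form of the watt.

W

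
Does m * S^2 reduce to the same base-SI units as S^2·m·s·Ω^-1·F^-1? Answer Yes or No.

Yes

Left side:
  S = 1/Ω (conductance is reciprocal resistance),
      = kg⁻¹·m⁻²·s³·A².
  So S² = kg⁻²·m⁻⁴·s⁶·A⁴.
  Combining: m·S² = m · (kg⁻²·m⁻⁴·s⁶·A⁴) = kg⁻²·m⁻³·s⁶·A⁴.
Right side:
  S = kg⁻¹·m⁻²·s³·A².
  So S² = kg⁻²·m⁻⁴·s⁶·A⁴.
  Ω = kg·m²·s⁻³·A⁻².
  So Ω⁻¹ = kg⁻¹·m⁻²·s³·A².
  F = kg⁻¹·m⁻²·s⁴·A².
  So F⁻¹ = kg·m²·s⁻⁴·A⁻².
  Combining: S²·m·s·Ω⁻¹·F⁻¹ = (kg⁻²·m⁻⁴·s⁶·A⁴) · m · s · (kg⁻¹·m⁻²·s³·A²) · (kg·m²·s⁻⁴·A⁻²) = kg⁻²·m⁻³·s⁶·A⁴.
Both reduce to kg⁻²·m⁻³·s⁶·A⁴.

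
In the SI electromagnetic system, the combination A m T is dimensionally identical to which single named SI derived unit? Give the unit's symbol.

N

T = Wb/m² (flux density = flux per area),
    = kg·s⁻²·A⁻¹.
Combining: A·m·T = A · m · (kg·s⁻²·A⁻¹) = kg·m·s⁻².
kg·m·s⁻² is the base-SI form of the newton.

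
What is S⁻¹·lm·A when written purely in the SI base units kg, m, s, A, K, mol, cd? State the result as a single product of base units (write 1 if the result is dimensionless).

kg·m²·s⁻³·A⁻¹·cd

S = kg⁻¹·m⁻²·s³·A².
So S⁻¹ = kg·m²·s⁻³·A⁻².
lm = cd.
Combining: S⁻¹·lm·A = (kg·m²·s⁻³·A⁻²) · cd · A = kg·m²·s⁻³·A⁻¹·cd.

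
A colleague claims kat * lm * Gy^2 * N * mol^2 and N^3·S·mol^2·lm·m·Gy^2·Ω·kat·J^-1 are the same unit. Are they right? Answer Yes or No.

Left side:
  kat = s⁻¹·mol.
  lm = cd.
  Gy = m²·s⁻².
  So Gy² = m⁴·s⁻⁴.
  N = kg·m·s⁻².
  Combining: kat·lm·Gy²·N·mol² = (s⁻¹·mol) · cd · (m⁴·s⁻⁴) · (kg·m·s⁻²) · mol² = kg·m⁵·s⁻⁷·mol³·cd.
Right side:
  N = kg·m/s² = kg·m·s⁻² (force = mass × acceleration).
  So N³ = kg³·m³·s⁻⁶.
  S = 1/Ω (conductance is reciprocal resistance),
      = kg⁻¹·m⁻²·s³·A².
  lm = cd·sr = cd (luminous flux; sr is dimensionless).
  Gy = J/kg (absorbed dose = energy per mass),
      = m²·s⁻².
  So Gy² = m⁴·s⁻⁴.
  Ω = V/A (resistance = voltage per current),
      = kg·m²·s⁻³·A⁻².
  kat = mol/s = s⁻¹·mol (catalytic activity).
  J = N·m (work = force × distance),
      = kg·m²·s⁻².
  So J⁻¹ = kg⁻¹·m⁻²·s².
  Combining: N³·S·mol²·lm·m·Gy²·Ω·kat·J⁻¹ = (kg³·m³·s⁻⁶) · (kg⁻¹·m⁻²·s³·A²) · mol² · cd · m · (m⁴·s⁻⁴) · (kg·m²·s⁻³·A⁻²) · (s⁻¹·mol) · (kg⁻¹·m⁻²·s²) = kg²·m⁶·s⁻⁹·mol³·cd.
Left is kg·m⁵·s⁻⁷·mol³·cd; right is kg²·m⁶·s⁻⁹·mol³·cd — different.

No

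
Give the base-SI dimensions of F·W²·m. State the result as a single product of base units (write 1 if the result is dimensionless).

kg·m³·s⁻²·A²

F = kg⁻¹·m⁻²·s⁴·A².
W = kg·m²·s⁻³.
So W² = kg²·m⁴·s⁻⁶.
Combining: F·W²·m = (kg⁻¹·m⁻²·s⁴·A²) · (kg²·m⁴·s⁻⁶) · m = kg·m³·s⁻²·A².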